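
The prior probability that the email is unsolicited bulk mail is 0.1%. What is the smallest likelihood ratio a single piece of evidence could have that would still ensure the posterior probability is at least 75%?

Prior odds = 0.001/0.999 = 1/999.
Target odds = 0.75/0.25 = 3.
Required Bayes factor = 3 ÷ (1/999) = 2997.

2997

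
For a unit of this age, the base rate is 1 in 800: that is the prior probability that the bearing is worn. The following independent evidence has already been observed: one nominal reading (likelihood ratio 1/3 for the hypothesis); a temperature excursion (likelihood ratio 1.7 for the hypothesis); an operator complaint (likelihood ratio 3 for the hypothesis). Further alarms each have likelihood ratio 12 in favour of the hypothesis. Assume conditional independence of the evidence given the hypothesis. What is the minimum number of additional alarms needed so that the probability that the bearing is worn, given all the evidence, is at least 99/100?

5

Prior odds = 0.00125/0.99875 = 1/799.
Combined Bayes factor of the evidence already in hand = (1/3) × 1.7 × 3 = 1.7.
Odds after that evidence = (1/799) × 1.7 = 1/470.
Target odds = 0.99/0.01 = 99.
Need 12ⁿ ≥ 99 ÷ (1/470) = 46530.
12⁴ = 20736 falls short of 46530 but 12⁵ = 248832 reaches it, so n = 5.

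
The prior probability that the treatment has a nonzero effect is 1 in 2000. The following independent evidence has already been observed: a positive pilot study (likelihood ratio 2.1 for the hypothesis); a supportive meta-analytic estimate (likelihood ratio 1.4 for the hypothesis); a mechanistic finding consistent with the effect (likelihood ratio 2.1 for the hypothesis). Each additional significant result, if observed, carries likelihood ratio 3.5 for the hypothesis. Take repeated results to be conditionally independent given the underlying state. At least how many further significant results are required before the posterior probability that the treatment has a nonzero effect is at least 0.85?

6

Prior odds = 0.0005/0.9995 = 1/1999.
Combined Bayes factor of the evidence already in hand = 2.1 × 1.4 × 2.1 = 6.174.
Odds after that evidence = (1/1999) × 6.174 = 3087/999500.
Target odds = 0.85/0.15 = 17/3.
Need 3.5ⁿ ≥ 17/3 ÷ (3087/999500) = 16991500/9261.
3.5⁵ = 525.21875 falls short of 16991500/9261 but 3.5⁶ = 1838.265625 reaches it, so n = 6.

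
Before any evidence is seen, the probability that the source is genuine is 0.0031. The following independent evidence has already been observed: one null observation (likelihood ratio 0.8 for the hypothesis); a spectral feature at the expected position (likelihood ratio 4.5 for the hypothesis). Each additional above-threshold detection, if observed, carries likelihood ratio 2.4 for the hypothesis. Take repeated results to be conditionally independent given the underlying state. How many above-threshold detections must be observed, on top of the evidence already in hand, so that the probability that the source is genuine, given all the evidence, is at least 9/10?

8

Prior odds = 0.0031/0.9969 = 31/9969.
Combined Bayes factor of the evidence already in hand = 0.8 × 4.5 = 3.6.
Odds after that evidence = (31/9969) × 3.6 = 186/16615.
Target odds = 0.9/0.1 = 9.
Need 2.4ⁿ ≥ 9 ÷ (186/16615) = 49845/62.
2.4⁷ = 35831808/78125 falls short of 49845/62 but 2.4⁸ = 429981696/390625 reaches it, so n = 8.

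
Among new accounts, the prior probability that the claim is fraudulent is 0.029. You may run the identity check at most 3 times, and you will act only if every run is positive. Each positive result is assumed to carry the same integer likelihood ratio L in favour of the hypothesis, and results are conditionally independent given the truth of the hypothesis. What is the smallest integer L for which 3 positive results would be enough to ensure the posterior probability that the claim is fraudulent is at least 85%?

Prior odds = 0.029/0.971 = 29/971.
Target odds = 0.85/0.15 = 17/3.
Need L³ ≥ 17/3 ÷ (29/971) = 16507/87.
5³ = 125 < 16507/87 ≤ 216 = 6³, so L = 6.

6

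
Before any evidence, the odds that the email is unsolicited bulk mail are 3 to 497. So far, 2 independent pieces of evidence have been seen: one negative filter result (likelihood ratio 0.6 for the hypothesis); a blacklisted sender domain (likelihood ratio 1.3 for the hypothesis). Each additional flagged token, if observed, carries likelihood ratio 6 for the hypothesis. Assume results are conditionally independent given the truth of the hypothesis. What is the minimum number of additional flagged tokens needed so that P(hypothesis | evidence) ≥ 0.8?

4

Prior odds = 3/497.
Combined Bayes factor of the evidence already in hand = 0.6 × 1.3 = 0.78.
Odds after that evidence = (3/497) × 0.78 = 117/24850.
Target odds = 0.8/0.2 = 4.
Need 6ⁿ ≥ 4 ÷ (117/24850) = 99400/117.
6³ = 216 falls short of 99400/117 but 6⁴ = 1296 reaches it, so n = 4.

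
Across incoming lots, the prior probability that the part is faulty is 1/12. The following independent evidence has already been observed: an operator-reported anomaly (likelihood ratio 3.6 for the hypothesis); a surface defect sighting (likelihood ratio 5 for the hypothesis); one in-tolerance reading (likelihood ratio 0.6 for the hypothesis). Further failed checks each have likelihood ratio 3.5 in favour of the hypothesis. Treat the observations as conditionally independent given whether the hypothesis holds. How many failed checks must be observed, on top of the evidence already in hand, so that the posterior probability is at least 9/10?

2

Prior odds = (1/12)/(11/12) = 1/11.
Combined Bayes factor of the evidence already in hand = 3.6 × 5 × 0.6 = 10.8.
Odds after that evidence = (1/11) × 10.8 = 54/55.
Target odds = 0.9/0.1 = 9.
Need 3.5ⁿ ≥ 9 ÷ (54/55) = 55/6.
3.5¹ = 3.5 falls short of 55/6 but 3.5² = 12.25 reaches it, so n = 2.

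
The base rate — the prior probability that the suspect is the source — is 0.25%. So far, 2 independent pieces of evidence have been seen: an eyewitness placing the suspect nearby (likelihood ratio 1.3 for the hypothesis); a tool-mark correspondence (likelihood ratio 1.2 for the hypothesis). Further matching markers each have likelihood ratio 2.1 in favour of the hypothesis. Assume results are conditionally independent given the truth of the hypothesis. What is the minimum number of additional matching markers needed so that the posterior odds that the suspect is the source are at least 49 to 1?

Prior odds = 0.0025/0.9975 = 1/399.
Combined Bayes factor of the evidence already in hand = 1.3 × 1.2 = 1.56.
Odds after that evidence = (1/399) × 1.56 = 13/3325.
Target odds = 49.
Need 2.1ⁿ ≥ 49 ÷ (13/3325) = 162925/13.
2.1¹² ≈7355.83 falls short of 162925/13 but 2.1¹³ ≈15447.2 reaches it, so n = 13.

13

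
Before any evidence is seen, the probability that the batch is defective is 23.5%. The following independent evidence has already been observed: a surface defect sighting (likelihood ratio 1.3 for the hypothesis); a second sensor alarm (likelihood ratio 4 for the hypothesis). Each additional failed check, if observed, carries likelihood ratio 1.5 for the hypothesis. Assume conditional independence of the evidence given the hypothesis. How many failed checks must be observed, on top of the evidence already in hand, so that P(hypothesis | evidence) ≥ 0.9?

Prior odds = 0.235/0.765 = 47/153.
Combined Bayes factor of the evidence already in hand = 1.3 × 4 = 5.2.
Odds after that evidence = (47/153) × 5.2 = 1222/765.
Target odds = 0.9/0.1 = 9.
Need 1.5ⁿ ≥ 9 ÷ (1222/765) = 6885/1222.
1.5⁴ = 5.0625 falls short of 6885/1222 but 1.5⁵ = 7.59375 reaches it, so n = 5.

5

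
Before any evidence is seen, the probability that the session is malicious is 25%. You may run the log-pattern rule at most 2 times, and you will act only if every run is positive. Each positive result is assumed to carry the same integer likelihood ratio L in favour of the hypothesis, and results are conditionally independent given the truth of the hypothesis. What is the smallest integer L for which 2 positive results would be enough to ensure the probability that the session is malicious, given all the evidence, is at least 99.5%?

25

Prior odds = 0.25/0.75 = 1/3.
Target odds = 0.995/0.005 = 199.
Need L² ≥ 199 ÷ (1/3) = 597.
24² = 576 < 597 ≤ 625 = 25², so L = 25.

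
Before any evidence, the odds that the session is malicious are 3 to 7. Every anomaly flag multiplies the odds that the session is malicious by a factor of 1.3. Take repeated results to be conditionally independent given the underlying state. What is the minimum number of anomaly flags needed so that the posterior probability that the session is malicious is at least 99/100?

21

Prior odds = 3/7.
Likelihood ratio per anomaly flag = 1.3.
Target odds: 0.99 ÷ 0.01 = 99.
Require 1.3ⁿ ≥ 99 ÷ (3/7) = 231.
1.3²⁰ ≈190.05 falls short of 231 but 1.3²¹ ≈247.065 reaches it, so n = 21.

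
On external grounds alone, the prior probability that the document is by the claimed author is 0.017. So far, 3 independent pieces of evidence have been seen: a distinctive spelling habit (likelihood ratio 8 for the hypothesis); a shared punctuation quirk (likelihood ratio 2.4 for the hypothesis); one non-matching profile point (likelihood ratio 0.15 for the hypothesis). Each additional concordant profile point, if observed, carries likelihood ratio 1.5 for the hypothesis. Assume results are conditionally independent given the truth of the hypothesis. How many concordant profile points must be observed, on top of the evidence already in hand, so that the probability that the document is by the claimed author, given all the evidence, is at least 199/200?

Prior odds = 0.017/0.983 = 17/983.
Combined Bayes factor of the evidence already in hand = 8 × 2.4 × 0.15 = 2.88.
Odds after that evidence = (17/983) × 2.88 = 1224/24575.
Target odds = 0.995/0.005 = 199.
Need 1.5ⁿ ≥ 199 ÷ (1224/24575) = 4890425/1224.
1.5²⁰ ≈3325.26 falls short of 4890425/1224 but 1.5²¹ ≈4987.89 reaches it, so n = 21.

21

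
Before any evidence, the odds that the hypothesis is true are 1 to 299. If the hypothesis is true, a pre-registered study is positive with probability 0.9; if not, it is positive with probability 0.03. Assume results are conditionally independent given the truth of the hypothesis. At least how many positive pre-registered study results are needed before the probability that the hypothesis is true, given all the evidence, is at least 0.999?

Prior odds = 1/299.
Likelihood ratio of a positive = 0.9/0.03 = 30.
Target posterior odds = 0.999/0.001 = 999.
Require 30ⁿ ≥ 999 ÷ (1/299) = 298701.
30³ = 27000 falls short of 298701 but 30⁴ = 810000 reaches it, so n = 4.

4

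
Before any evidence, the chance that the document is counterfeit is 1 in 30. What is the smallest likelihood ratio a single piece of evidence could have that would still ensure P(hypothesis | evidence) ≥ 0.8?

116

Prior odds = (1/30)/(29/30) = 1/29.
Target odds = 0.8/0.2 = 4.
Required Bayes factor = 4 ÷ (1/29) = 116.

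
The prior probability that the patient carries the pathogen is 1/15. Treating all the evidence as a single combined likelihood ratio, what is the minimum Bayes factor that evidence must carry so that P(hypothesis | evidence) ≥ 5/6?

Prior odds = (1/15)/(14/15) = 1/14.
Target odds = (5/6)/(1/6) = 5.
Required Bayes factor = 5 ÷ (1/14) = 70.

70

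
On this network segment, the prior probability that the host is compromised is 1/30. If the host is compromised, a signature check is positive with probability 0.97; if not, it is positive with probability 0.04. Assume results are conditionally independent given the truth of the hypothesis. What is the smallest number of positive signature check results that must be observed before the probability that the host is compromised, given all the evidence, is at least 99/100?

Prior odds: (1/30) ÷ (29/30) = 1/29.
Likelihood ratio of a positive = 0.97/0.04 = 24.25.
Target posterior odds = 0.99/0.01 = 99.
Require 24.25ⁿ ≥ 99 ÷ (1/29) = 2871.
24.25² = 588.0625 falls short of 2871 but 24.25³ = 912673/64 reaches it, so n = 3.

3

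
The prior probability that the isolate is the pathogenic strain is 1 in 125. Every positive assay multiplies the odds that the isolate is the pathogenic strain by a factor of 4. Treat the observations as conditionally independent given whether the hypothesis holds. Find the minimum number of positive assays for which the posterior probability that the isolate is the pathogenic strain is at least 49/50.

Prior odds: 0.008 ÷ 0.992 = 1/124.
Likelihood ratio per positive assay = 4.
Target odds: 0.98 ÷ 0.02 = 49.
Need (1/124) × 4ⁿ ≥ 49, i.e. 4ⁿ ≥ 6076.
4⁶ = 4096 falls short of 6076 but 4⁷ = 16384 reaches it, so n = 7.

7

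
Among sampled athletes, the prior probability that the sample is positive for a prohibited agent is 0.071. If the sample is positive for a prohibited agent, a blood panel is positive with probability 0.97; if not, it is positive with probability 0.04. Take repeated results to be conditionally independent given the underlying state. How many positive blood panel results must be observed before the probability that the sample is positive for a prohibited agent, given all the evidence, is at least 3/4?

2

Prior odds = 0.071/0.929 = 71/929.
Likelihood ratio of a positive = 0.97/0.04 = 24.25.
Target odds: 0.75 ÷ 0.25 = 3.
Require 24.25ⁿ ≥ 3 ÷ (71/929) = 2787/71.
24.25¹ = 24.25 falls short of 2787/71 but 24.25² = 588.0625 reaches it, so n = 2.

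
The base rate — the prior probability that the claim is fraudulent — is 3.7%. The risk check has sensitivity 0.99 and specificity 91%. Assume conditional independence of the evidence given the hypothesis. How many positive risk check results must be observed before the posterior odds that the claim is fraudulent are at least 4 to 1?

2

Prior odds: 0.037 ÷ 0.963 = 37/963.
False-positive rate = 1 − 0.91 = 0.09; likelihood ratio of a positive = 0.99/0.09 = 11.
Target odds = 4.
Require 11ⁿ ≥ 4 ÷ (37/963) = 3852/37.
11¹ = 11 falls short of 3852/37 but 11² = 121 reaches it, so n = 2.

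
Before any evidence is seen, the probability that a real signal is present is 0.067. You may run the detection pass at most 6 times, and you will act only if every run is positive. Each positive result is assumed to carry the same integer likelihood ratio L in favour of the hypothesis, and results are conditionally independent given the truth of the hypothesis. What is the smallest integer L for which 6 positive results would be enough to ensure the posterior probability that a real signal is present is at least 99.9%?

5

Prior odds = 0.067/0.933 = 67/933.
Target odds = 0.999/0.001 = 999.
Need L⁶ ≥ 999 ÷ (67/933) = 932067/67.
4⁶ = 4096 < 932067/67 ≤ 15625 = 5⁶, so L = 5.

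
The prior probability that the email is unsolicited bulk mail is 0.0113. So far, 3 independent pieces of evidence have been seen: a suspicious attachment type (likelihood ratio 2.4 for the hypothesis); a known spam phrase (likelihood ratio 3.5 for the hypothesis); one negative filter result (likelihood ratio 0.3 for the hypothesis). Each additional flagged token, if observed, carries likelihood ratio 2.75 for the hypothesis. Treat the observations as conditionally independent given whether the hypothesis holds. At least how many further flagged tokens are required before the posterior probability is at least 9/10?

Prior odds = 0.0113/0.9887 = 113/9887.
Combined Bayes factor of the evidence already in hand = 2.4 × 3.5 × 0.3 = 2.52.
Odds after that evidence = (113/9887) × 2.52 = 7119/247175.
Target odds = 0.9/0.1 = 9.
Need 2.75ⁿ ≥ 9 ÷ (7119/247175) = 247175/791.
2.75⁵ = 161051/1024 falls short of 247175/791 but 2.75⁶ = 1771561/4096 reaches it, so n = 6.

6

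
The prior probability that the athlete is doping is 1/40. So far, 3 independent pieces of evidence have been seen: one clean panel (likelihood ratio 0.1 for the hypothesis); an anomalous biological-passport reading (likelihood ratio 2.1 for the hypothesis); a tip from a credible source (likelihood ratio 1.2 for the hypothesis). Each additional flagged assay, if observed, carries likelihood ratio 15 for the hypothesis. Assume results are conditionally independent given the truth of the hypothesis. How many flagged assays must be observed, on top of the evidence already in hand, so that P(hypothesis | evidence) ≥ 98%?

Prior odds = 0.025/0.975 = 1/39.
Combined Bayes factor of the evidence already in hand = 0.1 × 2.1 × 1.2 = 0.252.
Odds after that evidence = (1/39) × 0.252 = 21/3250.
Target odds = 0.98/0.02 = 49.
Need 15ⁿ ≥ 49 ÷ (21/3250) = 22750/3.
15³ = 3375 falls short of 22750/3 but 15⁴ = 50625 reaches it, so n = 4.

4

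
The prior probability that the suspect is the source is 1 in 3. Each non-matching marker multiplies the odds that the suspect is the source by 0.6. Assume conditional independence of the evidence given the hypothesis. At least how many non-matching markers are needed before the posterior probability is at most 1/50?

Prior odds: (1/3) ÷ (2/3) = 0.5.
Likelihood ratio per non-matching marker = 0.6.
Target posterior odds = 0.02/0.98 = 1/49.
Need 0.5 × 0.6ⁿ ≤ 1/49, i.e. 0.6ⁿ ≤ 2/49.
0.6⁶ = 729/15625 is still above 2/49 but 0.6⁷ = 2187/78125 is at or below it, so n = 7.

7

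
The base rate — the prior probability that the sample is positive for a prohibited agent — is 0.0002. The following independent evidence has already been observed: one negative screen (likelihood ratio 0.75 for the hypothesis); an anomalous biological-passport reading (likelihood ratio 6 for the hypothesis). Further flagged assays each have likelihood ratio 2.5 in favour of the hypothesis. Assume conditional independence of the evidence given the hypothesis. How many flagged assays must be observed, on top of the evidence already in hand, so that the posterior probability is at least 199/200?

14

Prior odds = 0.0002/0.9998 = 1/4999.
Combined Bayes factor of the evidence already in hand = 0.75 × 6 = 4.5.
Odds after that evidence = (1/4999) × 4.5 = 9/9998.
Target odds = 0.995/0.005 = 199.
Need 2.5ⁿ ≥ 199 ÷ (9/9998) = 1989602/9.
2.5¹³ ≈149012 falls short of 1989602/9 but 2.5¹⁴ ≈372529 reaches it, so n = 14.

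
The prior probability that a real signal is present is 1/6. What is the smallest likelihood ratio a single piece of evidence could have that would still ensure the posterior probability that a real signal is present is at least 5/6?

Prior odds = (1/6)/(5/6) = 0.2.
Target odds = (5/6)/(1/6) = 5.
Required Bayes factor = 5 ÷ 0.2 = 25.

25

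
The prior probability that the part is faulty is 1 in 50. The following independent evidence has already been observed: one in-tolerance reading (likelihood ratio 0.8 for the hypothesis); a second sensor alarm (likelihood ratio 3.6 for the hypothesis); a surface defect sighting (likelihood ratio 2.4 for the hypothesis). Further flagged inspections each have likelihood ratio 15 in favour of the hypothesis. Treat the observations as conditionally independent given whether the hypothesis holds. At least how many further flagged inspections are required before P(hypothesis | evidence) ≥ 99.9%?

Prior odds = 0.02/0.98 = 1/49.
Combined Bayes factor of the evidence already in hand = 0.8 × 3.6 × 2.4 = 6.912.
Odds after that evidence = (1/49) × 6.912 = 864/6125.
Target odds = 0.999/0.001 = 999.
Need 15ⁿ ≥ 999 ÷ (864/6125) = 7082.03125.
15³ = 3375 falls short of 7082.03125 but 15⁴ = 50625 reaches it, so n = 4.

4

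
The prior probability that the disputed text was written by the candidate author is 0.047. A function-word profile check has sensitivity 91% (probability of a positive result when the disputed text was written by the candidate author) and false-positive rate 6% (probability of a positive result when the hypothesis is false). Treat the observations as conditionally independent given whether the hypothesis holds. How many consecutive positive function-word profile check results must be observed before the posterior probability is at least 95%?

3

Prior odds = 0.047/0.953 = 47/953.
Likelihood ratio of a positive result = 0.91/0.06 = 91/6.
Target posterior odds = 0.95/0.05 = 19.
Require (91/6)ⁿ ≥ 19 ÷ (47/953) = 18107/47.
(91/6)² = 8281/36 falls short of 18107/47 but (91/6)³ = 753571/216 reaches it, so n = 3.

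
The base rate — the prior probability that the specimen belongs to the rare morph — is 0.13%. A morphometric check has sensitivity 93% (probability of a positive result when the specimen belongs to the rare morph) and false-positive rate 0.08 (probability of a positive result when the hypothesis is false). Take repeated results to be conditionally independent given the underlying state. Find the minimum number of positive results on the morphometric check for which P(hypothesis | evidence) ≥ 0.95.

4

Prior odds = 0.0013/0.9987 = 13/9987.
Likelihood ratio of a positive result = 0.93/0.08 = 11.625.
Target odds: 0.95 ÷ 0.05 = 19.
Require 11.625ⁿ ≥ 19 ÷ (13/9987) = 189753/13.
11.625³ = 804357/512 falls short of 189753/13 but 11.625⁴ = 74805201/4096 reaches it, so n = 4.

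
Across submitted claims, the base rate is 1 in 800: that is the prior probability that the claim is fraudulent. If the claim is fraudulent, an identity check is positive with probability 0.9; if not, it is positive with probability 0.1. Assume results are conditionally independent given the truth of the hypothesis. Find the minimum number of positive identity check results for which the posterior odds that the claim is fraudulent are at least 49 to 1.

Prior odds: 0.00125 ÷ 0.99875 = 1/799.
Likelihood ratio of a positive = 0.9/0.1 = 9.
Target odds = 49.
Require 9ⁿ ≥ 49 ÷ (1/799) = 39151.
9⁴ = 6561 falls short of 39151 but 9⁵ = 59049 reaches it, so n = 5.

5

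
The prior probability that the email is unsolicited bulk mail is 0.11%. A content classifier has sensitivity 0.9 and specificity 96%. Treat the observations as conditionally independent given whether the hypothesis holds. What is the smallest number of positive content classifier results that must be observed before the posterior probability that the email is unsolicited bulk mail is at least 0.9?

3

Prior odds = 0.0011/0.9989 = 11/9989.
False-positive rate = 1 − 0.96 = 0.04; likelihood ratio of a positive = 0.9/0.04 = 22.5.
Target odds: 0.9 ÷ 0.1 = 9.
Need (11/9989) × 22.5ⁿ ≥ 9, i.e. 22.5ⁿ ≥ 89901/11.
22.5² = 506.25 falls short of 89901/11 but 22.5³ = 11390.625 reaches it, so n = 3.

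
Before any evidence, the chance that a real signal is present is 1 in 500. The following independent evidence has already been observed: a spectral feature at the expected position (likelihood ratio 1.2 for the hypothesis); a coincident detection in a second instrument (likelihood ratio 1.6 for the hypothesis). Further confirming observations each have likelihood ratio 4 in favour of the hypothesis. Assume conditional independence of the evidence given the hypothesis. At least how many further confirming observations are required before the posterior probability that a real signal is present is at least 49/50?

7

Prior odds = 0.002/0.998 = 1/499.
Combined Bayes factor of the evidence already in hand = 1.2 × 1.6 = 1.92.
Odds after that evidence = (1/499) × 1.92 = 48/12475.
Target odds = 0.98/0.02 = 49.
Need 4ⁿ ≥ 49 ÷ (48/12475) = 611275/48.
4⁶ = 4096 falls short of 611275/48 but 4⁷ = 16384 reaches it, so n = 7.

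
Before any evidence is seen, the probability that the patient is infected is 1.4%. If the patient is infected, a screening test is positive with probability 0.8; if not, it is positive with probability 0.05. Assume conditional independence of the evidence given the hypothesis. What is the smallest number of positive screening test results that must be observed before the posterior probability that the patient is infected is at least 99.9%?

5

Prior odds = 0.014/0.986 = 7/493.
Likelihood ratio of a positive = 0.8/0.05 = 16.
Target posterior odds = 0.999/0.001 = 999.
Require 16ⁿ ≥ 999 ÷ (7/493) = 492507/7.
16⁴ = 65536 falls short of 492507/7 but 16⁵ = 1048576 reaches it, so n = 5.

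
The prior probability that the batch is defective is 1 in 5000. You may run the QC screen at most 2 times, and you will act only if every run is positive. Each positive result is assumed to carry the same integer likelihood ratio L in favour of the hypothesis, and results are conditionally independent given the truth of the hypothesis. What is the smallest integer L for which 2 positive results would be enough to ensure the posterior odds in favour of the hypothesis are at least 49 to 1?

Prior odds = 0.0002/0.9998 = 1/4999.
Target odds = 49.
Need L² ≥ 49 ÷ (1/4999) = 244951.
494² = 244036 < 244951 ≤ 245025 = 495², so L = 495.

495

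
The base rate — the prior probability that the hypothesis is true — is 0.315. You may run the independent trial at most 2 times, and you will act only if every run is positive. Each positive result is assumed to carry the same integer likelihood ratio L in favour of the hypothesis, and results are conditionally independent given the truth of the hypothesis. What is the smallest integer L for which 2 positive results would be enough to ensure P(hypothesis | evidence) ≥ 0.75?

Prior odds = 0.315/0.685 = 63/137.
Target odds = 0.75/0.25 = 3.
Need L² ≥ 3 ÷ (63/137) = 137/21.
2² = 4 < 137/21 ≤ 9 = 3², so L = 3.

3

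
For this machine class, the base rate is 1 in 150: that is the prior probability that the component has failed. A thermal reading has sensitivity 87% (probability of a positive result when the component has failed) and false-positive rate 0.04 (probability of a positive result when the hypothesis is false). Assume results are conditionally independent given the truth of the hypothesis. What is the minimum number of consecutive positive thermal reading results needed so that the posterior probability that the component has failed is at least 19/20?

3

Prior odds = (1/150)/(149/150) = 1/149.
Likelihood ratio of a positive result = 0.87/0.04 = 21.75.
Target posterior odds = 0.95/0.05 = 19.
Require 21.75ⁿ ≥ 19 ÷ (1/149) = 2831.
21.75² = 473.0625 falls short of 2831 but 21.75³ = 658503/64 reaches it, so n = 3.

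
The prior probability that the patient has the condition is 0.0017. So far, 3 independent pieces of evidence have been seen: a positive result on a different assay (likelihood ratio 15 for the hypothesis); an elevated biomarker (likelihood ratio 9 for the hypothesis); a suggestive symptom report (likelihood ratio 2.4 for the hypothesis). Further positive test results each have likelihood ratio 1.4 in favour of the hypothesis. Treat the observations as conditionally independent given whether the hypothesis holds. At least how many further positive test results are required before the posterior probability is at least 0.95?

Prior odds = 0.0017/0.9983 = 17/9983.
Combined Bayes factor of the evidence already in hand = 15 × 9 × 2.4 = 324.
Odds after that evidence = (17/9983) × 324 = 5508/9983.
Target odds = 0.95/0.05 = 19.
Need 1.4ⁿ ≥ 19 ÷ (5508/9983) = 189677/5508.
1.4¹⁰ = 282475249/9765625 falls short of 189677/5508 but 1.4¹¹ ≈40.4957 reaches it, so n = 11.

11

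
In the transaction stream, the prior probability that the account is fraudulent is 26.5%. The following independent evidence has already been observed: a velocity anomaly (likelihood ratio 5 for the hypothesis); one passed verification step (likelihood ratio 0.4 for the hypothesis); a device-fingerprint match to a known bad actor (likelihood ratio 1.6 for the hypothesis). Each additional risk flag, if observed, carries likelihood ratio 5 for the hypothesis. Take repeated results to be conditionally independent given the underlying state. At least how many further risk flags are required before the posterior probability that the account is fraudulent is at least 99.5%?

4

Prior odds = 0.265/0.735 = 53/147.
Combined Bayes factor of the evidence already in hand = 5 × 0.4 × 1.6 = 3.2.
Odds after that evidence = (53/147) × 3.2 = 848/735.
Target odds = 0.995/0.005 = 199.
Need 5ⁿ ≥ 199 ÷ (848/735) = 146265/848.
5³ = 125 falls short of 146265/848 but 5⁴ = 625 reaches it, so n = 4.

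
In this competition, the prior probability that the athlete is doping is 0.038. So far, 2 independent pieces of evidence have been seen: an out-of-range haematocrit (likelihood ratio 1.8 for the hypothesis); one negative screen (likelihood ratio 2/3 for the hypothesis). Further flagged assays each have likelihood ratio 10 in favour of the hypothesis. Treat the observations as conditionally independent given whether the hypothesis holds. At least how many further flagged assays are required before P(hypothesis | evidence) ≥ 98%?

4

Prior odds = 0.038/0.962 = 19/481.
Combined Bayes factor of the evidence already in hand = 1.8 × (2/3) = 1.2.
Odds after that evidence = (19/481) × 1.2 = 114/2405.
Target odds = 0.98/0.02 = 49.
Need 10ⁿ ≥ 49 ÷ (114/2405) = 117845/114.
10³ = 1000 falls short of 117845/114 but 10⁴ = 10000 reaches it, so n = 4.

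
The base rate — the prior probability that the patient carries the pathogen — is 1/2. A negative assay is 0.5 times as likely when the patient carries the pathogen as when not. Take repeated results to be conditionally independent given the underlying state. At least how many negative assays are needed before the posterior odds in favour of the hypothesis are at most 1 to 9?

Prior odds: 0.5 ÷ 0.5 = 1.
Likelihood ratio per negative assay = 0.5.
Target odds = 1/9.
Require 0.5ⁿ ≤ 1/9 ÷ 1 = 1/9.
0.5³ = 0.125 is still above 1/9 but 0.5⁴ = 0.0625 is at or below it, so n = 4.

4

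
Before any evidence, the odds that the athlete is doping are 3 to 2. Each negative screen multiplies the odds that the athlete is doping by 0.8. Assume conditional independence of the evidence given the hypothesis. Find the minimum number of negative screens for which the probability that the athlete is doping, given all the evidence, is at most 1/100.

23

Prior odds = 1.5.
Likelihood ratio per negative screen = 0.8.
Target posterior odds = 0.01/0.99 = 1/99.
Require 0.8ⁿ ≤ 1/99 ÷ 1.5 = 2/297.
0.8²² ≈0.0073787 is still above 2/297 but 0.8²³ ≈0.00590296 is at or below it, so n = 23.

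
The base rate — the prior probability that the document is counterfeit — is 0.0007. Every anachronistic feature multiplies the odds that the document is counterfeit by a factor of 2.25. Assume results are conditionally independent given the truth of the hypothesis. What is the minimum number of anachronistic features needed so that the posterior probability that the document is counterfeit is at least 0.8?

11

Prior odds = 0.0007/0.9993 = 7/9993.
Likelihood ratio per anachronistic feature = 2.25.
Target odds: 0.8 ÷ 0.2 = 4.
Require 2.25ⁿ ≥ 4 ÷ (7/9993) = 39972/7.
2.25¹⁰ ≈3325.26 falls short of 39972/7 but 2.25¹¹ ≈7481.83 reaches it, so n = 11.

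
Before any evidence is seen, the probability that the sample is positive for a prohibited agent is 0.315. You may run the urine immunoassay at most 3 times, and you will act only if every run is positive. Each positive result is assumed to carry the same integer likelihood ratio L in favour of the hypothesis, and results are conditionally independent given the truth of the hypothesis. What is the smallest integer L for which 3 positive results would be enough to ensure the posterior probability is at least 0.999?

Prior odds = 0.315/0.685 = 63/137.
Target odds = 0.999/0.001 = 999.
Need L³ ≥ 999 ÷ (63/137) = 15207/7.
12³ = 1728 < 15207/7 ≤ 2197 = 13³, so L = 13.

13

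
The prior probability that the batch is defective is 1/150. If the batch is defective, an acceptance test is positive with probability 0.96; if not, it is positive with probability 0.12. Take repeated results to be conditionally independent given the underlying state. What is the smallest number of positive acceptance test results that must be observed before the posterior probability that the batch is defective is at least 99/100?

5

Prior odds = (1/150)/(149/150) = 1/149.
Likelihood ratio of a positive = 0.96/0.12 = 8.
Target posterior odds = 0.99/0.01 = 99.
Need (1/149) × 8ⁿ ≥ 99, i.e. 8ⁿ ≥ 14751.
8⁴ = 4096 falls short of 14751 but 8⁵ = 32768 reaches it, so n = 5.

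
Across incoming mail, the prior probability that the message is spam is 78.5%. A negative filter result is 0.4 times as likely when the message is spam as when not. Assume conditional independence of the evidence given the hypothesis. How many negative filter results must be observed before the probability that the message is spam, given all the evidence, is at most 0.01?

7

Prior odds: 0.785 ÷ 0.215 = 157/43.
Likelihood ratio per negative filter result = 0.4.
Target odds: 0.01 ÷ 0.99 = 1/99.
Need (157/43) × 0.4ⁿ ≤ 1/99, i.e. 0.4ⁿ ≤ 43/15543.
0.4⁶ = 64/15625 is still above 43/15543 but 0.4⁷ = 128/78125 is at or below it, so n = 7.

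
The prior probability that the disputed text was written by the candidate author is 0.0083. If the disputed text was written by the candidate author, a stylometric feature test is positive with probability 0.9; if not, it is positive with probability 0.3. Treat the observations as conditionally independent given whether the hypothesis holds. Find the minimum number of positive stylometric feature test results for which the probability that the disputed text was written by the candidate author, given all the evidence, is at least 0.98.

Prior odds = 0.0083/0.9917 = 83/9917.
Likelihood ratio of a positive = 0.9/0.3 = 3.
Target odds: 0.98 ÷ 0.02 = 49.
Need (83/9917) × 3ⁿ ≥ 49, i.e. 3ⁿ ≥ 485933/83.
3⁷ = 2187 falls short of 485933/83 but 3⁸ = 6561 reaches it, so n = 8.

8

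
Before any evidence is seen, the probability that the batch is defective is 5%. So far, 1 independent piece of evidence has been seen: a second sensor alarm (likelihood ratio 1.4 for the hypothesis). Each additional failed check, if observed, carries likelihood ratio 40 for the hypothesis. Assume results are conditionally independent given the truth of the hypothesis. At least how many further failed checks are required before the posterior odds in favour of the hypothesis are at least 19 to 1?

2

Prior odds = 0.05/0.95 = 1/19.
Bayes factor of the evidence already in hand = 1.4.
Odds after that evidence = (1/19) × 1.4 = 7/95.
Target odds = 19.
Need 40ⁿ ≥ 19 ÷ (7/95) = 1805/7.
40¹ = 40 falls short of 1805/7 but 40² = 1600 reaches it, so n = 2.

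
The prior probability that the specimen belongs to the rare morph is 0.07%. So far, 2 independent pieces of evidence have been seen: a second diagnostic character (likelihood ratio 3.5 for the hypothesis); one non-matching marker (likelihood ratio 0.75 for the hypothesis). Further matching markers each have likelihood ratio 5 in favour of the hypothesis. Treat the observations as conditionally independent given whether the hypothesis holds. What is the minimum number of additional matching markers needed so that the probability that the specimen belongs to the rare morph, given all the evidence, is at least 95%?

6

Prior odds = 0.0007/0.9993 = 7/9993.
Combined Bayes factor of the evidence already in hand = 3.5 × 0.75 = 2.625.
Odds after that evidence = (7/9993) × 2.625 = 49/26648.
Target odds = 0.95/0.05 = 19.
Need 5ⁿ ≥ 19 ÷ (49/26648) = 506312/49.
5⁵ = 3125 falls short of 506312/49 but 5⁶ = 15625 reaches it, so n = 6.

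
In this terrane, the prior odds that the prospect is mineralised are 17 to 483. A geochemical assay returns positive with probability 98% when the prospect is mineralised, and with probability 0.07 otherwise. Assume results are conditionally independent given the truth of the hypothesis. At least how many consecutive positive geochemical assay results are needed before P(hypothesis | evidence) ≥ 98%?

Prior odds = 17/483.
Likelihood ratio of a positive result = 0.98/0.07 = 14.
Target posterior odds = 0.98/0.02 = 49.
Require 14ⁿ ≥ 49 ÷ (17/483) = 23667/17.
14² = 196 falls short of 23667/17 but 14³ = 2744 reaches it, so n = 3.

3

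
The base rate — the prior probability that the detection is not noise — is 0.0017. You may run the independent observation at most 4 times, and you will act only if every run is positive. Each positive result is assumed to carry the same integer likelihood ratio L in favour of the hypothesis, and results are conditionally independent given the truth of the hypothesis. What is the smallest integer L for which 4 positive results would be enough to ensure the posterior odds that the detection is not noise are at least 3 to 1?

Prior odds = 0.0017/0.9983 = 17/9983.
Target odds = 3.
Need L⁴ ≥ 3 ÷ (17/9983) = 29949/17.
6⁴ = 1296 < 29949/17 ≤ 2401 = 7⁴, so L = 7.

7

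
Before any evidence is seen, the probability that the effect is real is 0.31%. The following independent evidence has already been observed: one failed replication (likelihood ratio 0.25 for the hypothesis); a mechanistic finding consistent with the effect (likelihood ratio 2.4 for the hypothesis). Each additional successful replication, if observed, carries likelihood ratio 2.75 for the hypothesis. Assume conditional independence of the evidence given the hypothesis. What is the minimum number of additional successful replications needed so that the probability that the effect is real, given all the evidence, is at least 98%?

Prior odds = 0.0031/0.9969 = 31/9969.
Combined Bayes factor of the evidence already in hand = 0.25 × 2.4 = 0.6.
Odds after that evidence = (31/9969) × 0.6 = 31/16615.
Target odds = 0.98/0.02 = 49.
Need 2.75ⁿ ≥ 49 ÷ (31/16615) = 814135/31.
2.75¹⁰ ≈24735.9 falls short of 814135/31 but 2.75¹¹ ≈68023.6 reaches it, so n = 11.

11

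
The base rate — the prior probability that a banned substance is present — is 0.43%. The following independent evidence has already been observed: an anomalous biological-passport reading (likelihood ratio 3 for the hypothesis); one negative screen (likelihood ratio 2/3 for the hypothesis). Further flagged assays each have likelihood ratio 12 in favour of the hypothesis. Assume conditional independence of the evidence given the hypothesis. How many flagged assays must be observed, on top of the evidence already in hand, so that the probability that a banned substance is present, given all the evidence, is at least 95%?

Prior odds = 0.0043/0.9957 = 43/9957.
Combined Bayes factor of the evidence already in hand = 3 × (2/3) = 2.
Odds after that evidence = (43/9957) × 2 = 86/9957.
Target odds = 0.95/0.05 = 19.
Need 12ⁿ ≥ 19 ÷ (86/9957) = 189183/86.
12³ = 1728 falls short of 189183/86 but 12⁴ = 20736 reaches it, so n = 4.

4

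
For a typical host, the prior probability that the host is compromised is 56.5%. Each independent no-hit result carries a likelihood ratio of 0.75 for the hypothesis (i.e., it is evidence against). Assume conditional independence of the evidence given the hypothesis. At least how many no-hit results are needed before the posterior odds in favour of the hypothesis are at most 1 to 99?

Prior odds = 0.565/0.435 = 113/87.
Likelihood ratio per no-hit result = 0.75.
Target odds = 1/99.
Need (113/87) × 0.75ⁿ ≤ 1/99, i.e. 0.75ⁿ ≤ 29/3729.
0.75¹⁶ ≈0.0100226 is still above 29/3729 but 0.75¹⁷ ≈0.00751695 is at or below it, so n = 17.

17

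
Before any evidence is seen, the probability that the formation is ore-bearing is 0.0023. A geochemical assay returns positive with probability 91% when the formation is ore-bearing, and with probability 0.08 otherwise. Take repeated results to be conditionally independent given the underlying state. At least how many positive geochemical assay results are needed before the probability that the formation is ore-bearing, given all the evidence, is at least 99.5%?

5

Prior odds: 0.0023 ÷ 0.9977 = 23/9977.
Likelihood ratio of a positive result = 0.91/0.08 = 11.375.
Target odds: 0.995 ÷ 0.005 = 199.
Require 11.375ⁿ ≥ 199 ÷ (23/9977) = 1985423/23.
11.375⁴ = 68574961/4096 falls short of 1985423/23 but 11.375⁵ ≈190439 reaches it, so n = 5.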